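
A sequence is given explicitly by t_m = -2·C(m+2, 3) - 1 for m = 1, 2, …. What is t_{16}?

-1633

C(18, 3) = 816, so t_{16} = -1633.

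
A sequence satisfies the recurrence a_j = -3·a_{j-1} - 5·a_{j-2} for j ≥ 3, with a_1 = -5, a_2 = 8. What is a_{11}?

6676

a_3 = 1; a_4 = -43; a_5 = 124; a_6 = -157; a_7 = -149; a_8 = 1232; a_9 = -2951; a_{10} = 2693; a_{11} = 6676.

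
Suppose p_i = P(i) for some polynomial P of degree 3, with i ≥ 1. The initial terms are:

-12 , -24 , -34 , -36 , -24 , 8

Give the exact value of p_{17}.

1st diffs: -12, -10, -2, 12, 32.
2nd diffs: 2, 8, 14, 20.
3rd diffs: 6, 6, 6 (constant).
Newton forward-difference form: p_i = -12 + (-12)·C(i-1,1) + 2·C(i-1,2) + 6·C(i-1,3).
At i = 17: i-1 = 16, so p_{17} = -12 - 192 + 240 + 3360 = 3396.

3396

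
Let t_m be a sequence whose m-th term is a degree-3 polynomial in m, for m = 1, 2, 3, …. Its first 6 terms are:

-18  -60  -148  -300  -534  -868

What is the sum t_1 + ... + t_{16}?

-63848

1st diffs: -42, -88, -152, -234, -334.
2nd diffs: -46, -64, -82, -100.
3rd diffs: -18, -18, -18 (constant).
So t_m = -3m^3 - 5m^2 - 6m - 4.
Continuing: …, -1320, -1908, -2650, -3564, …, t_{16} = -13668.
Summing m = 1..16 (16 terms) gives -63848.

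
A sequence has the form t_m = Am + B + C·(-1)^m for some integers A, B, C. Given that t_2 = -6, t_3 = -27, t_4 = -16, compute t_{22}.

-106

At m = 2, 3, 4: 2A + B + C = -6; 3A + B - C = -27; 4A + B + C = -16.
Subtracting the first from the second: A - 2C = -21.
Subtracting the second from the third: A + 2C = 11.
Solving: C = 8, A = -5, then B = -4.
Hence t_{22} = -5·22 + (-4) + 8·1 = -106.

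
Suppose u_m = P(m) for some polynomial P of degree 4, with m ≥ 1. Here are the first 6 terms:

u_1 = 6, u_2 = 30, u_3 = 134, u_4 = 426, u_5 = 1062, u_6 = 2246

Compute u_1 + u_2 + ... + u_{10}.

1st diffs: 24, 104, 292, 636, 1184.
2nd diffs: 80, 188, 344, 548.
3rd diffs: 108, 156, 204.
4th diffs: 48, 48 (constant).
Newton forward-difference form: u_m = 6 + 24·C(m-1,1) + 80·C(m-1,2) + 108·C(m-1,3) + 48·C(m-1,4).
Continuing: 4230, 7314, 11846, 18222.
Summing m = 1..10 (10 terms) gives 45516.

45516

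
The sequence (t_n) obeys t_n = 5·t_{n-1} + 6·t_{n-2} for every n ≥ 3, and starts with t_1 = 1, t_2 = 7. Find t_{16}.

537354268087

t_3 = 41;  t_4 = 247;  t_5 = 1481;  …;  t_{13} = 2487751241;  t_{14} = 14926507447;  t_{15} = 89559044681;  t_{16} = 537354268087.
(Characteristic roots are 6 and -1.)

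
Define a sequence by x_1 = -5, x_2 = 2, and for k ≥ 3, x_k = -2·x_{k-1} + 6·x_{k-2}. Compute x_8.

16448

x_3 = -34;  x_4 = 80;  x_5 = -364;  x_6 = 1208;  x_7 = -4600;  x_8 = 16448.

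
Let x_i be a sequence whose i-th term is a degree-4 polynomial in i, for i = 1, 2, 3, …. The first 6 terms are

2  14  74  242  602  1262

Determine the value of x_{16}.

65282

1st diffs: 12, 60, 168, 360, 660.
2nd diffs: 48, 108, 192, 300.
3rd diffs: 60, 84, 108.
4th diffs: 24, 24 (constant).
Newton forward-difference form: x_i = 2 + 12·C(i-1,1) + 48·C(i-1,2) + 60·C(i-1,3) + 24·C(i-1,4).
At i = 16: i-1 = 15, so x_{16} = 2 + 180 + 5040 + 27300 + 32760 = 65282.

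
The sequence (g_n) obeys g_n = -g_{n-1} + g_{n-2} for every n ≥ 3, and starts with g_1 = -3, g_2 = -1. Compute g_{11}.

Compute successive terms:
g_3 = -2; g_4 = 1; g_5 = -3; g_6 = 4; g_7 = -7; g_8 = 11; g_9 = -18; g_{10} = 29; g_{11} = -47.

-47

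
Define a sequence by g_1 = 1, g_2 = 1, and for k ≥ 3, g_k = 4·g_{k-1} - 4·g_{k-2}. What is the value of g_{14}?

-45056

Applying the relation repeatedly:
g_3 = 0, g_4 = -4, g_5 = -16, …, g_{11} = -4096, g_{12} = -9216, g_{13} = -20480, g_{14} = -45056.
(Characteristic roots are 2 and 2.)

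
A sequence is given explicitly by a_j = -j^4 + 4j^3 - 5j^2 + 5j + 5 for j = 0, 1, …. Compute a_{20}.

a_{20} = -1·20^4 + 4·20^3 - 5·20^2 + 5·20 + 5 = -129895.

-129895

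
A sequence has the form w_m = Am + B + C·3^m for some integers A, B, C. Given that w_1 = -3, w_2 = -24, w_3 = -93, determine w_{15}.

-57395577

The three given values yield: A + B + 3C = -3; 2A + B + 9C = -24; 3A + B + 27C = -93.
Subtracting the first from the second: A + 6C = -21.
Subtracting the second from the third: A + 18C = -69.
Solving: C = -4, A = 3, then B = 6.
Therefore w_{15} = 45 + 6 + (-4)·14348907 = -57395577.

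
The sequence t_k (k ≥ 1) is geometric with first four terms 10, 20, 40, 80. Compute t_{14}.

81920

Common ratio r = 2.
t_k = 10·2^(k-1).
t_{14} = 10·2^13 = 81920.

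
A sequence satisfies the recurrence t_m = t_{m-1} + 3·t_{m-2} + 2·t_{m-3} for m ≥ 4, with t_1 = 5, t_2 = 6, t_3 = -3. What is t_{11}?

Step forward from the initial values:
t_4 = 25, t_5 = 28, t_6 = 97, t_7 = 231, t_8 = 578, t_9 = 1465, t_{10} = 3661, t_{11} = 9212.

9212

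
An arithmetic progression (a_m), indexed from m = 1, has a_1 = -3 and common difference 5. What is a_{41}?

a_m = -3 + (m - 1)·5.
a_{41} = -3 + 40·5 = 197.

197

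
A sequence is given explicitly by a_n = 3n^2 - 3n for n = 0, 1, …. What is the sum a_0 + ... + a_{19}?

Over n = 0..19: Σn = 190, Σn² = 2470.
Total = (3)·2470 + (-3)·190 = 6840.

6840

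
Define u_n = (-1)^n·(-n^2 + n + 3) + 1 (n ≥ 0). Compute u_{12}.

-128

(-1)^12 = 1; -n^2 + n + 3 at n=12 is -129; so u_{12} = -128.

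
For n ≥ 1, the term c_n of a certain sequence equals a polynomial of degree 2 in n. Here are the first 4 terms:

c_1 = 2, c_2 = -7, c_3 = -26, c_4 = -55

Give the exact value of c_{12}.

1st diffs: -9, -19, -29.
2nd diffs: -10, -10 (constant).
So c_n = -5n^2 + 6n + 1.
Evaluating at n = 12 gives c_{12} = -647.

-647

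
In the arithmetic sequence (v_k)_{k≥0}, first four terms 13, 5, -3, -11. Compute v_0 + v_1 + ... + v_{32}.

-3795

Common difference d = -8.
v_k = 13 + (k - 0)·(-8).
v_{32} = -243; S = 33·(13 + (-243))/2 = -3795.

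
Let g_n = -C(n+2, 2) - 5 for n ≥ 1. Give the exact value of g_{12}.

C(14, 2) = 91, so g_{12} = -96.

-96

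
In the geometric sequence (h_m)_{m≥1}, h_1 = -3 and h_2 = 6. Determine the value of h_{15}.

Common ratio r = -2.
h_m = (-3)·(-2)^(m-1).
h_{15} = (-3)·(-2)^14 = -49152.

-49152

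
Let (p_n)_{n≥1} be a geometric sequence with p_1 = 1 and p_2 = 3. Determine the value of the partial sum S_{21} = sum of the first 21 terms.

Common ratio r = 3.
p_n = 1·3^(n-1).
S = 1·(3^21 - 1)/(3 - 1) = 1·(10460353203 - 1)/(2) = 5230176601.

5230176601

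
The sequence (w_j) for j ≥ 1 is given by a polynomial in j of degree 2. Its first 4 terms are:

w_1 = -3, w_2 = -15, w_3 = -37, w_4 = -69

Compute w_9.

-379

1st diffs: -12, -22, -32.
2nd diffs: -10, -10 (constant).
So w_j = -5j^2 + 3j - 1.
Evaluating at j = 9 gives w_9 = -379.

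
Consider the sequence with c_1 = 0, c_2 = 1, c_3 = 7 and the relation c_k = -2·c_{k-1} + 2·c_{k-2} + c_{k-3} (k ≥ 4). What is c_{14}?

Iterate the recurrence:
c_4 = -12  c_5 = 39  c_6 = -95  …  c_{11} = 11935  c_{12} = -31239  c_{13} = 81792  c_{14} = -214127.

-214127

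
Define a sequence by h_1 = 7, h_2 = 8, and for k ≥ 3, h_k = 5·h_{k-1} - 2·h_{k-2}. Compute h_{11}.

Step forward from the initial values:
h_3 = 26;  h_4 = 114;  h_5 = 518;  h_6 = 2362;  h_7 = 10774;  h_8 = 49146;  h_9 = 224182;  h_{10} = 1022618;  h_{11} = 4664726.

4664726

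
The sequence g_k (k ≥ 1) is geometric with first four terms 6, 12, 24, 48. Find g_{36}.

Common ratio r = 2.
g_k = 6·2^(k-1).
g_{36} = 6·2^35 = 206158430208.

206158430208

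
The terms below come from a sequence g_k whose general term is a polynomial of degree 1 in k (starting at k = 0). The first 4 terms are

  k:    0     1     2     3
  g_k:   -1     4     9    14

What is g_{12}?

1st diffs: 5, 5, 5 (constant).
So g_k = 5k - 1.
Evaluating at k = 12 gives g_{12} = 59.

59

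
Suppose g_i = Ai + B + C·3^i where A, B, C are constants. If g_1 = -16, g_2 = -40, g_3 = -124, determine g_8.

Plug in i = 1, 2, 3: A + B + 3C = -16; 2A + B + 9C = -40; 3A + B + 27C = -124.
Subtracting the first from the second: A + 6C = -24.
Subtracting the second from the third: A + 18C = -84.
Solving: C = -5, A = 6, then B = -7.
So g_i = 6·i + (-7) + (-5)·3^i; at i=8 this is -32764.

-32764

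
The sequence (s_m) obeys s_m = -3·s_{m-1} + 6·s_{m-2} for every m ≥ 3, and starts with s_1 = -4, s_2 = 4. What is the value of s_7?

s_3 = -36;  s_4 = 132;  s_5 = -612;  s_6 = 2628;  s_7 = -11556.

-11556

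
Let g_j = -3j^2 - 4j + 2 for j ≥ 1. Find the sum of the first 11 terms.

-1760

Over j = 1..11: Σj = 66, Σj² = 506.
Total = (-3)·506 + (-4)·66 + (2)·11 = -1760.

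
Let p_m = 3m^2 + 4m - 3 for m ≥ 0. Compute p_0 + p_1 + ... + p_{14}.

3420

Over m = 0..14: Σm = 105, Σm² = 1015.
Total = (3)·1015 + (4)·105 + (-3)·15 = 3420.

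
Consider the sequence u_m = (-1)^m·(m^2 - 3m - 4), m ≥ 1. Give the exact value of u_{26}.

594

(-1)^26 = 1; m^2 - 3m - 4 at m=26 is 594; so u_{26} = 594.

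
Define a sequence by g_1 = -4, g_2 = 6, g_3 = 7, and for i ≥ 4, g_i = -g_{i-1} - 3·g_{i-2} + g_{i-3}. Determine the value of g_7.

-151

Iterate the recurrence:
g_4 = -29; g_5 = 14; g_6 = 80; g_7 = -151.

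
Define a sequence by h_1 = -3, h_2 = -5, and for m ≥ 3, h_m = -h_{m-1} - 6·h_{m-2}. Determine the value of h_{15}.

-613057

Compute successive terms:
h_3 = 23; h_4 = 7; h_5 = -145; …; h_{12} = -76937; h_{13} = 30287; h_{14} = 431335; h_{15} = -613057.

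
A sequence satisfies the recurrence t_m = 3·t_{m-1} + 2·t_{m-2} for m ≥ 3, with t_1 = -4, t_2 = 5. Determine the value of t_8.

Step forward from the initial values:
t_3 = 7, t_4 = 31, t_5 = 107, t_6 = 383, t_7 = 1363, t_8 = 4855.

4855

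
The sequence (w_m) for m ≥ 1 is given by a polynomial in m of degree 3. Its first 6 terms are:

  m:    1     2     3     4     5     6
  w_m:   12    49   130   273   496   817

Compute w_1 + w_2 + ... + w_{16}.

62032

1st diffs: 37, 81, 143, 223, 321.
2nd diffs: 44, 62, 80, 98.
3rd diffs: 18, 18, 18 (constant).
Newton forward-difference form: w_m = 12 + 37·C(m-1,1) + 44·C(m-1,2) + 18·C(m-1,3).
Continuing: …, 1254, 1825, 2548, 3441, …, w_{16} = 13377.
Summing m = 1..16 (16 terms) gives 62032.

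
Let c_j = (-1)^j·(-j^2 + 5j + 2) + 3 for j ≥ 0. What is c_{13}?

(-1)^13 = -1; -j^2 + 5j + 2 at j=13 is -102; so c_{13} = 105.

105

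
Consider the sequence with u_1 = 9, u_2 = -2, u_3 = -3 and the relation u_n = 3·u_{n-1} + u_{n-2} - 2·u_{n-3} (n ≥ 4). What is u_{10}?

-26405

Compute successive terms:
u_4 = -29;  u_5 = -86;  u_6 = -281;  u_7 = -871;  u_8 = -2722;  u_9 = -8475;  u_{10} = -26405.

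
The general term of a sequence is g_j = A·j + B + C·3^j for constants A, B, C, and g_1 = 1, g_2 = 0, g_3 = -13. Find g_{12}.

The three given values yield: A + B + 3C = 1; 2A + B + 9C = 0; 3A + B + 27C = -13.
Subtracting the first from the second: A + 6C = -1.
Subtracting the second from the third: A + 18C = -13.
Solving: C = -1, A = 5, then B = -1.
Hence g_{12} = 5·12 + (-1) + (-1)·531441 = -531382.

-531382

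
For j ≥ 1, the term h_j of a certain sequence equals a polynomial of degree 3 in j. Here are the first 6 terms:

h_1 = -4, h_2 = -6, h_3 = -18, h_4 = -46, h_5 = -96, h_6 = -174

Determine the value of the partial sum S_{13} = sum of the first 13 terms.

1st diffs: -2, -12, -28, -50, -78.
2nd diffs: -10, -16, -22, -28.
3rd diffs: -6, -6, -6 (constant).
Newton forward-difference form: h_j = -4 + (-2)·C(j-1,1) + (-10)·C(j-1,2) + (-6)·C(j-1,3).
Continuing: …, -286, -438, -636, -886, …, h_{13} = -2008.
Summing j = 1..13 (13 terms) gives -7358.

-7358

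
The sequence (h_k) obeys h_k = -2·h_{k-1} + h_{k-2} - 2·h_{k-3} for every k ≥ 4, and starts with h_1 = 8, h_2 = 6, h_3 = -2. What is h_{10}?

-46

Iterate the recurrence:
h_4 = -6;  h_5 = -2;  h_6 = 2;  h_7 = 6;  h_8 = -6;  h_9 = 14;  h_{10} = -46.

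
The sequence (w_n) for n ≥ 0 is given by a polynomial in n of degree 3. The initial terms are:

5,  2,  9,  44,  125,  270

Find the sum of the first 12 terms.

1st diffs: -3, 7, 35, 81, 145.
2nd diffs: 10, 28, 46, 64.
3rd diffs: 18, 18, 18 (constant).
Newton forward-difference form: w_n = 5 + (-3)·C(n,1) + 10·C(n,2) + 18·C(n,3).
Continuing: …, 497, 824, 1269, 1850, …, w_{11} = 3492.
Summing n = 0..11 (12 terms) gives 10972.

10972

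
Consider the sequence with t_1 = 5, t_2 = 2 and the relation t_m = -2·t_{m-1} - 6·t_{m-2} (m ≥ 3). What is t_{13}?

t_3 = -34, t_4 = 56, t_5 = 92, …, t_{10} = 1568, t_{11} = 40160, t_{12} = -89728, t_{13} = -61504.

-61504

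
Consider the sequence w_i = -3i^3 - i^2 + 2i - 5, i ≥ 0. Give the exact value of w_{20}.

-24365

w_{20} = -3·20^3 - 1·20^2 + 2·20 - 5 = -24365.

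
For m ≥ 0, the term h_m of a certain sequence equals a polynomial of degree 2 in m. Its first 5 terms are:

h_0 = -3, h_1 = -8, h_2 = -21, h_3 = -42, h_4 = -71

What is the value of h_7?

1st diffs: -5, -13, -21, -29.
2nd diffs: -8, -8, -8 (constant).
Newton forward-difference form: h_m = -3 + (-5)·C(m,1) + (-8)·C(m,2).
At m = 7: m = 7, so h_7 = -3 - 35 - 168 = -206.

-206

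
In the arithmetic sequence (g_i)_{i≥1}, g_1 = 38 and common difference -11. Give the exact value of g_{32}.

-303

g_i = 38 + (i - 1)·(-11).
g_{32} = 38 + 31·(-11) = -303.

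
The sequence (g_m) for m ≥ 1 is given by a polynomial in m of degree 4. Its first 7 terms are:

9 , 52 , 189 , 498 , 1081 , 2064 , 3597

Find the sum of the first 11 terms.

1st diffs: 43, 137, 309, 583, 983, 1533.
2nd diffs: 94, 172, 274, 400, 550.
3rd diffs: 78, 102, 126, 150.
4th diffs: 24, 24, 24 (constant).
Newton forward-difference form: g_m = 9 + 43·C(m-1,1) + 94·C(m-1,2) + 78·C(m-1,3) + 24·C(m-1,4).
Continuing: 5854, 9033, 13356, 19069.
Summing m = 1..11 (11 terms) gives 54802.

54802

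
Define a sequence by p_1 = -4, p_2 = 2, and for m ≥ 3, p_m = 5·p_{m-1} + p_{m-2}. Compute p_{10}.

626672

Compute successive terms:
p_3 = 6  p_4 = 32  p_5 = 166  p_6 = 862  p_7 = 4476  p_8 = 23242  p_9 = 120686  p_{10} = 626672.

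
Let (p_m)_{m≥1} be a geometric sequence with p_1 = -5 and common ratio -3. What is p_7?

p_m = (-5)·(-3)^(m-1).
p_7 = (-5)·(-3)^6 = -3645.

-3645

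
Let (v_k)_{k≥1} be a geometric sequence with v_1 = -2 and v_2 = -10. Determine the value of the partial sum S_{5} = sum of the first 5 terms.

Common ratio r = 5.
v_k = (-2)·5^(k-1).
S = (-2)·(5^5 - 1)/(5 - 1) = (-2)·(3125 - 1)/(4) = -1562.

-1562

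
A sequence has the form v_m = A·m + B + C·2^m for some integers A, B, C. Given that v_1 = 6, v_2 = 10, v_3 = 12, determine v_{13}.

Write the equations: A + B + 2C = 6; 2A + B + 4C = 10; 3A + B + 8C = 12.
Subtracting the first from the second: A + 2C = 4.
Subtracting the second from the third: A + 4C = 2.
Solving: C = -1, A = 6, then B = 2.
Hence v_{13} = 6·13 + 2 + (-1)·8192 = -8112.

-8112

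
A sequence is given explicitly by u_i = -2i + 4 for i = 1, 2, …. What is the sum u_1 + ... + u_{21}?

-378

Over i = 1..21: Σi = 231.
Total = (-2)·231 + (4)·21 = -378.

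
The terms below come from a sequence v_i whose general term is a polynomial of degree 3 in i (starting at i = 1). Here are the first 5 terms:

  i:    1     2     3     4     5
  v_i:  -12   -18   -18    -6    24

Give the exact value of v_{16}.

1st diffs: -6, 0, 12, 30.
2nd diffs: 6, 12, 18.
3rd diffs: 6, 6 (constant).
So v_i = i^3 - 3i^2 - 4i - 6.
Evaluating at i = 16 gives v_{16} = 3258.

3258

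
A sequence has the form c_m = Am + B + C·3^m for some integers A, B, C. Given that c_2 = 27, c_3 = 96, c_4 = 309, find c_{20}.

Plug in m = 2, 3, 4: 2A + B + 9C = 27; 3A + B + 27C = 96; 4A + B + 81C = 309.
Subtracting the first from the second: A + 18C = 69.
Subtracting the second from the third: A + 54C = 213.
Solving: C = 4, A = -3, then B = -3.
Therefore c_{20} = -60 + (-3) + 4·3486784401 = 13947137541.

13947137541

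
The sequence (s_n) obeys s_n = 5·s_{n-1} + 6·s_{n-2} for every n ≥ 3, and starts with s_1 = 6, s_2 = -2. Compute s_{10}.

5758678

Step forward from the initial values:
s_3 = 26; s_4 = 118; s_5 = 746; s_6 = 4438; s_7 = 26666; s_8 = 159958; s_9 = 959786; s_{10} = 5758678.
(Characteristic roots are 6 and -1.)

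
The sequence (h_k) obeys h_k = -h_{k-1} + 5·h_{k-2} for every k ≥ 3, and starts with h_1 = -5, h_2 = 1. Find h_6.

Step forward from the initial values:
h_3 = -26  h_4 = 31  h_5 = -161  h_6 = 316.

316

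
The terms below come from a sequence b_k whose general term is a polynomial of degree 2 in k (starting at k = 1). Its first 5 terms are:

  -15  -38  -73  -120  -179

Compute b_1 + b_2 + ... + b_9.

-1971

1st diffs: -23, -35, -47, -59.
2nd diffs: -12, -12, -12 (constant).
So b_k = -6k^2 - 5k - 4.
Continuing: -250, -333, -428, -535.
Summing k = 1..9 (9 terms) gives -1971.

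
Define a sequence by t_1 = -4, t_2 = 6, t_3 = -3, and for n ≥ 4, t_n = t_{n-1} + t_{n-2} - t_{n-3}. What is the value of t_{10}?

Iterate the recurrence:
t_4 = 7, t_5 = -2, t_6 = 8, t_7 = -1, t_8 = 9, t_9 = 0, t_{10} = 10.

10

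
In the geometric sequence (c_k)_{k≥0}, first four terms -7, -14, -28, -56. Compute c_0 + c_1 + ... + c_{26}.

-939524089

Common ratio r = 2.
c_k = (-7)·2^(k-0).
S = (-7)·(2^27 - 1)/(2 - 1) = (-7)·(134217728 - 1)/(1) = -939524089.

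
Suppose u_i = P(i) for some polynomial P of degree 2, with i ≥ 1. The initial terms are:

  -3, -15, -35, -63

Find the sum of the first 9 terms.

1st diffs: -12, -20, -28.
2nd diffs: -8, -8 (constant).
Newton forward-difference form: u_i = -3 + (-12)·C(i-1,1) + (-8)·C(i-1,2).
Continuing: …, -99, -143, -195, -255, …, u_9 = -323.
Summing i = 1..9 (9 terms) gives -1131.

-1131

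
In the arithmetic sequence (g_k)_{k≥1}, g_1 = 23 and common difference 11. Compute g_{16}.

188

g_k = 23 + (k - 1)·11.
g_{16} = 23 + 15·11 = 188.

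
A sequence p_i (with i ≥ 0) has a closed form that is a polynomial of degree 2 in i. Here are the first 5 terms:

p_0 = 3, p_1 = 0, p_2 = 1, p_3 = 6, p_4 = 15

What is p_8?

1st diffs: -3, 1, 5, 9.
2nd diffs: 4, 4, 4 (constant).
So p_i = 2i^2 - 5i + 3.
Evaluating at i = 8 gives p_8 = 91.

91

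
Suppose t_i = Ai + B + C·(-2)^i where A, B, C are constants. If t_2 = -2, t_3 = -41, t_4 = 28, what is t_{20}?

3145660

At i = 2, 3, 4: 2A + B + 4C = -2; 3A + B - 8C = -41; 4A + B + 16C = 28.
Subtracting the first from the second: A - 12C = -39.
Subtracting the second from the third: A + 24C = 69.
Solving: C = 3, A = -3, then B = -8.
So t_i = -3·i + (-8) + 3·(-2)^i; at i=20 this is 3145660.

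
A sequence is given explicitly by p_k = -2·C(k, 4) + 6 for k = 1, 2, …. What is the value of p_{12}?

C(12, 4) = 495, so p_{12} = -984.

-984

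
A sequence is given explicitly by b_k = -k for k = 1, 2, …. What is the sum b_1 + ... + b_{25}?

Over k = 1..25: Σk = 325.
Total = (-1)·325 = -325.

-325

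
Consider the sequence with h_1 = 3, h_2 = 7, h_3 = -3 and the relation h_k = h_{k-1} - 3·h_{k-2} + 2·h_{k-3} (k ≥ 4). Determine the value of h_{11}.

245

Compute successive terms:
h_4 = -18;  h_5 = 5;  h_6 = 53;  h_7 = 2;  h_8 = -147;  h_9 = -47;  h_{10} = 398;  h_{11} = 245.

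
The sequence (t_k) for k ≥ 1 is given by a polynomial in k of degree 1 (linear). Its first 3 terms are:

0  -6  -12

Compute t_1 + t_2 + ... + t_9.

-216

1st diffs: -6, -6 (constant).
So t_k = -6k + 6.
Continuing: …, -18, -24, -30, -36, …, t_9 = -48.
Summing k = 1..9 (9 terms) gives -216.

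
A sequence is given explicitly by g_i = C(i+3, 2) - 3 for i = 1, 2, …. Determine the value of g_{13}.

C(16, 2) = 120, so g_{13} = 117.

117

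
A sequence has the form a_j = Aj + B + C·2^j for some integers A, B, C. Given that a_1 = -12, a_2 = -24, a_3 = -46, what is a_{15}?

-163870

Write the equations: A + B + 2C = -12; 2A + B + 4C = -24; 3A + B + 8C = -46.
Subtracting the first from the second: A + 2C = -12.
Subtracting the second from the third: A + 4C = -22.
Solving: C = -5, A = -2, then B = 0.
Therefore a_{15} = -30 + 0 + (-5)·32768 = -163870.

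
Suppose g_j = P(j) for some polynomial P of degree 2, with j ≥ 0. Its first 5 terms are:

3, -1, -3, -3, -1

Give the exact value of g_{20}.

1st diffs: -4, -2, 0, 2.
2nd diffs: 2, 2, 2 (constant).
Newton forward-difference form: g_j = 3 + (-4)·C(j,1) + 2·C(j,2).
At j = 20: j = 20, so g_{20} = 3 - 80 + 380 = 303.

303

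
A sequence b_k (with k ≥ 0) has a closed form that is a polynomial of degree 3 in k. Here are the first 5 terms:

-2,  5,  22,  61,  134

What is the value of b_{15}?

6613

1st diffs: 7, 17, 39, 73.
2nd diffs: 10, 22, 34.
3rd diffs: 12, 12 (constant).
Newton forward-difference form: b_k = -2 + 7·C(k,1) + 10·C(k,2) + 12·C(k,3).
At k = 15: k = 15, so b_{15} = -2 + 105 + 1050 + 5460 = 6613.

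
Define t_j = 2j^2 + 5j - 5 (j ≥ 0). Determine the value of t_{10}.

245

t_{10} = 2·10^2 + 5·10 - 5 = 245.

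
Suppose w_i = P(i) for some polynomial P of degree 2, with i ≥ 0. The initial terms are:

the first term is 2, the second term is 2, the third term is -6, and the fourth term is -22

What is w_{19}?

1st diffs: 0, -8, -16.
2nd diffs: -8, -8 (constant).
Newton forward-difference form: w_i = 2 + (-8)·C(i,2).
At i = 19: i = 19, so w_{19} = 2 - 1368 = -1366.

-1366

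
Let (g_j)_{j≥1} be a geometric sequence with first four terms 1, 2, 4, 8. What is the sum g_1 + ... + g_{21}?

2097151

Common ratio r = 2.
g_j = 1·2^(j-1).
S = 1·(2^21 - 1)/(2 - 1) = 1·(2097152 - 1)/(1) = 2097151.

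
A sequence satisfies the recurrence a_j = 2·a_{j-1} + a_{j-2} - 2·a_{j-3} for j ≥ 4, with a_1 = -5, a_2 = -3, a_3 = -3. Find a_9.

165

Compute successive terms:
a_4 = 1; a_5 = 5; a_6 = 17; a_7 = 37; a_8 = 81; a_9 = 165.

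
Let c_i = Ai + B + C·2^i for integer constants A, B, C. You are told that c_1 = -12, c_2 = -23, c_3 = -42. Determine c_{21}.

Write the equations: A + B + 2C = -12; 2A + B + 4C = -23; 3A + B + 8C = -42.
Subtracting the first from the second: A + 2C = -11.
Subtracting the second from the third: A + 4C = -19.
Solving: C = -4, A = -3, then B = -1.
So c_i = -3·i + (-1) + (-4)·2^i; at i=21 this is -8388672.

-8388672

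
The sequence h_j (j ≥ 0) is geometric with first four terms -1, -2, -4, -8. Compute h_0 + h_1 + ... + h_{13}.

Common ratio r = 2.
h_j = (-1)·2^(j-0).
S = (-1)·(2^14 - 1)/(2 - 1) = (-1)·(16384 - 1)/(1) = -16383.

-16383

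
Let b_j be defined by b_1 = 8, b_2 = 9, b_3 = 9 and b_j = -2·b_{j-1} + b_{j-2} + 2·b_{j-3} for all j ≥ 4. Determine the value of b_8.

Compute successive terms:
b_4 = 7; b_5 = 13; b_6 = -1; b_7 = 29; b_8 = -33.

-33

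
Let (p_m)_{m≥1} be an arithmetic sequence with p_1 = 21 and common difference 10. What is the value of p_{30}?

p_m = 21 + (m - 1)·10.
p_{30} = 21 + 29·10 = 311.

311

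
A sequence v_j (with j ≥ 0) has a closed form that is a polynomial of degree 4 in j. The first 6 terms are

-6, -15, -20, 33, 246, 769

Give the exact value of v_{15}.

90369

1st diffs: -9, -5, 53, 213, 523.
2nd diffs: 4, 58, 160, 310.
3rd diffs: 54, 102, 150.
4th diffs: 48, 48 (constant).
Newton forward-difference form: v_j = -6 + (-9)·C(j,1) + 4·C(j,2) + 54·C(j,3) + 48·C(j,4).
At j = 15: j = 15, so v_{15} = -6 - 135 + 420 + 24570 + 65520 = 90369.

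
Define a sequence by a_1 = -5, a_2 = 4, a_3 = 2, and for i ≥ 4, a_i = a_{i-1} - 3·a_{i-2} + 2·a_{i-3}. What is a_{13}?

-1940

Applying the relation repeatedly:
a_4 = -20; a_5 = -18; a_6 = 46; a_7 = 60; a_8 = -114; a_9 = -202; a_{10} = 260; a_{11} = 638; a_{12} = -546; a_{13} = -1940.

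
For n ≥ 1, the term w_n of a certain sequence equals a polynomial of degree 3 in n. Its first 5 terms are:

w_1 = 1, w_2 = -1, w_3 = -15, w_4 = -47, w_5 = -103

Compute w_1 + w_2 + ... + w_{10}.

-2780

1st diffs: -2, -14, -32, -56.
2nd diffs: -12, -18, -24.
3rd diffs: -6, -6 (constant).
So w_n = -n^3 + 5n - 3.
Continuing: …, -189, -311, -475, -687, …, w_{10} = -953.
Summing n = 1..10 (10 terms) gives -2780.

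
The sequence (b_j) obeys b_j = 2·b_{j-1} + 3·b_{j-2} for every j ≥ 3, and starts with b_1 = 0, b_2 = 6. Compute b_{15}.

b_3 = 12  b_4 = 42  b_5 = 120  …  b_{12} = 265722  b_{13} = 797160  b_{14} = 2391486  b_{15} = 7174452.
(Characteristic roots are 3 and -1.)

7174452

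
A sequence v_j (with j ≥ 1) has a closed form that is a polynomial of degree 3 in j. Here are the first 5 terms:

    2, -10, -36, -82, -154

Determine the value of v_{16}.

1st diffs: -12, -26, -46, -72.
2nd diffs: -14, -20, -26.
3rd diffs: -6, -6 (constant).
Newton forward-difference form: v_j = 2 + (-12)·C(j-1,1) + (-14)·C(j-1,2) + (-6)·C(j-1,3).
At j = 16: j-1 = 15, so v_{16} = 2 - 180 - 1470 - 2730 = -4378.

-4378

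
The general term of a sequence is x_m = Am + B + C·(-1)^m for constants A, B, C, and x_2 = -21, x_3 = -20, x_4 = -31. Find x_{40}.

-211

Write the equations: 2A + B + C = -21; 3A + B - C = -20; 4A + B + C = -31.
Subtracting the first from the second: A - 2C = 1.
Subtracting the second from the third: A + 2C = -11.
Solving: C = -3, A = -5, then B = -8.
So x_m = -5·m + (-8) + (-3)·(-1)^m; at m=40 this is -211.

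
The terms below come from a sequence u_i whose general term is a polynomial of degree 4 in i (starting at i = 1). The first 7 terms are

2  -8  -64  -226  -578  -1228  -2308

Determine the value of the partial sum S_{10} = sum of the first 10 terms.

-24598

1st diffs: -10, -56, -162, -352, -650, -1080.
2nd diffs: -46, -106, -190, -298, -430.
3rd diffs: -60, -84, -108, -132.
4th diffs: -24, -24, -24 (constant).
Newton forward-difference form: u_i = 2 + (-10)·C(i-1,1) + (-46)·C(i-1,2) + (-60)·C(i-1,3) + (-24)·C(i-1,4).
Continuing: -3974, -6406, -9808.
Summing i = 1..10 (10 terms) gives -24598.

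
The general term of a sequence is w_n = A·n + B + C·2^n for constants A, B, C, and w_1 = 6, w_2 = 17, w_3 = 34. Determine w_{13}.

24636

The three given values yield: A + B + 2C = 6; 2A + B + 4C = 17; 3A + B + 8C = 34.
Subtracting the first from the second: A + 2C = 11.
Subtracting the second from the third: A + 4C = 17.
Solving: C = 3, A = 5, then B = -5.
So w_n = 5·n + (-5) + 3·2^n; at n=13 this is 24636.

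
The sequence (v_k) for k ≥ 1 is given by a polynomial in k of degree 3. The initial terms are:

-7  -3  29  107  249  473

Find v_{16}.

1st diffs: 4, 32, 78, 142, 224.
2nd diffs: 28, 46, 64, 82.
3rd diffs: 18, 18, 18 (constant).
Newton forward-difference form: v_k = -7 + 4·C(k-1,1) + 28·C(k-1,2) + 18·C(k-1,3).
At k = 16: k-1 = 15, so v_{16} = -7 + 60 + 2940 + 8190 = 11183.

11183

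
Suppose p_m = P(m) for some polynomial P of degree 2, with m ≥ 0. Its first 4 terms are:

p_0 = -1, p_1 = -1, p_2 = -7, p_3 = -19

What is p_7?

1st diffs: 0, -6, -12.
2nd diffs: -6, -6 (constant).
Newton forward-difference form: p_m = -1 + (-6)·C(m,2).
At m = 7: m = 7, so p_7 = -1 - 126 = -127.

-127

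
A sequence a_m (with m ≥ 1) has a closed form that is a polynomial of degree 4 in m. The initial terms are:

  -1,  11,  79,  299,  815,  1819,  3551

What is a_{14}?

1st diffs: 12, 68, 220, 516, 1004, 1732.
2nd diffs: 56, 152, 296, 488, 728.
3rd diffs: 96, 144, 192, 240.
4th diffs: 48, 48, 48 (constant).
Newton forward-difference form: a_m = -1 + 12·C(m-1,1) + 56·C(m-1,2) + 96·C(m-1,3) + 48·C(m-1,4).
At m = 14: m-1 = 13, so a_{14} = -1 + 156 + 4368 + 27456 + 34320 = 66299.

66299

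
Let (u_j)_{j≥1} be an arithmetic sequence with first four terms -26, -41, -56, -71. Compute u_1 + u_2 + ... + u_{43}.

Common difference d = -15.
u_j = -26 + (j - 1)·(-15).
u_{43} = -656; S = 43·(-26 + (-656))/2 = -14663.

-14663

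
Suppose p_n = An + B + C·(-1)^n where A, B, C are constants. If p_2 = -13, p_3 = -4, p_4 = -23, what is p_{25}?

-114

At n = 2, 3, 4: 2A + B + C = -13; 3A + B - C = -4; 4A + B + C = -23.
Subtracting the first from the second: A - 2C = 9.
Subtracting the second from the third: A + 2C = -19.
Solving: C = -7, A = -5, then B = 4.
So p_n = -5·n + 4 + (-7)·(-1)^n; at n=25 this is -114.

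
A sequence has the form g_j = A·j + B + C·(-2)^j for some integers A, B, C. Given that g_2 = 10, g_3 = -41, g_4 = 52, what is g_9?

At j = 2, 3, 4: 2A + B + 4C = 10; 3A + B - 8C = -41; 4A + B + 16C = 52.
Subtracting the first from the second: A - 12C = -51.
Subtracting the second from the third: A + 24C = 93.
Solving: C = 4, A = -3, then B = 0.
Therefore g_9 = -27 + 0 + 4·(-512) = -2075.

-2075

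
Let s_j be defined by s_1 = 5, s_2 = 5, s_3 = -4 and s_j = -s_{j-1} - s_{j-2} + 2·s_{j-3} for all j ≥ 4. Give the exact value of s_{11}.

Step forward from the initial values:
s_4 = 9  s_5 = 5  s_6 = -22  s_7 = 35  s_8 = -3  s_9 = -76  s_{10} = 149  s_{11} = -79.

-79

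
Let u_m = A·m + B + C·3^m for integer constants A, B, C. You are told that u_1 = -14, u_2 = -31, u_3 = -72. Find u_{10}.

The three given values yield: A + B + 3C = -14; 2A + B + 9C = -31; 3A + B + 27C = -72.
Subtracting the first from the second: A + 6C = -17.
Subtracting the second from the third: A + 18C = -41.
Solving: C = -2, A = -5, then B = -3.
Hence u_{10} = -5·10 + (-3) + (-2)·59049 = -118151.

-118151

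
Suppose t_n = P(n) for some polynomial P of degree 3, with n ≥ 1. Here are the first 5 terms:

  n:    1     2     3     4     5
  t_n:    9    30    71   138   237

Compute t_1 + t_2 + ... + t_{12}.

1st diffs: 21, 41, 67, 99.
2nd diffs: 20, 26, 32.
3rd diffs: 6, 6 (constant).
So t_n = n^3 + 4n^2 + 2n + 2.
Continuing: …, 374, 555, 786, 1073, …, t_{12} = 2330.
Summing n = 1..12 (12 terms) gives 8864.

8864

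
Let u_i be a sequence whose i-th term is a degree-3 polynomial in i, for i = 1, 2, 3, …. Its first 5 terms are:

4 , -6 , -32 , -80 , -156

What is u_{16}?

1st diffs: -10, -26, -48, -76.
2nd diffs: -16, -22, -28.
3rd diffs: -6, -6 (constant).
Newton forward-difference form: u_i = 4 + (-10)·C(i-1,1) + (-16)·C(i-1,2) + (-6)·C(i-1,3).
At i = 16: i-1 = 15, so u_{16} = 4 - 150 - 1680 - 2730 = -4556.

-4556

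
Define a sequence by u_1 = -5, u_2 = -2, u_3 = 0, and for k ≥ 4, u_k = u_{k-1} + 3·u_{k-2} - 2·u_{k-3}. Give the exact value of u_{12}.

Step forward from the initial values:
u_4 = 4, u_5 = 8, u_6 = 20, u_7 = 36, u_8 = 80, u_9 = 148, u_{10} = 316, u_{11} = 600, u_{12} = 1252.

1252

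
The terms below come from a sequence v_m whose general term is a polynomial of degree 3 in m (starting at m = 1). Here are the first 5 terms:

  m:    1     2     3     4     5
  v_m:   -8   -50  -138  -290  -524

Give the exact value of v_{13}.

-7508

1st diffs: -42, -88, -152, -234.
2nd diffs: -46, -64, -82.
3rd diffs: -18, -18 (constant).
Newton forward-difference form: v_m = -8 + (-42)·C(m-1,1) + (-46)·C(m-1,2) + (-18)·C(m-1,3).
At m = 13: m-1 = 12, so v_{13} = -8 - 504 - 3036 - 3960 = -7508.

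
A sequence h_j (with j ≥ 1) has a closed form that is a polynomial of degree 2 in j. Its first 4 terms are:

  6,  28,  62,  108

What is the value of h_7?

318

1st diffs: 22, 34, 46.
2nd diffs: 12, 12 (constant).
So h_j = 6j^2 + 4j - 4.
Evaluating at j = 7 gives h_7 = 318.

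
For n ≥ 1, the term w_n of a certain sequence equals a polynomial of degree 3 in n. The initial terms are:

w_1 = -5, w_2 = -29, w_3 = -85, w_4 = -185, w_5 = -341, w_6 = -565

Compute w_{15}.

-7621

1st diffs: -24, -56, -100, -156, -224.
2nd diffs: -32, -44, -56, -68.
3rd diffs: -12, -12, -12 (constant).
Newton forward-difference form: w_n = -5 + (-24)·C(n-1,1) + (-32)·C(n-1,2) + (-12)·C(n-1,3).
At n = 15: n-1 = 14, so w_{15} = -5 - 336 - 2912 - 4368 = -7621.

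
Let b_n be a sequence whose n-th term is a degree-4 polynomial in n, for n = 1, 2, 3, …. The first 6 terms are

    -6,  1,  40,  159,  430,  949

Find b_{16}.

1st diffs: 7, 39, 119, 271, 519.
2nd diffs: 32, 80, 152, 248.
3rd diffs: 48, 72, 96.
4th diffs: 24, 24 (constant).
So b_n = n^4 - 2n^3 + 3n^2 - 3n - 5.
Evaluating at n = 16 gives b_{16} = 58059.

58059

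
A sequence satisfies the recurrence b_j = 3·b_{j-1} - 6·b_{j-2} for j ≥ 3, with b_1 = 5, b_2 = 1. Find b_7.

1269

b_3 = -27, b_4 = -87, b_5 = -99, b_6 = 225, b_7 = 1269.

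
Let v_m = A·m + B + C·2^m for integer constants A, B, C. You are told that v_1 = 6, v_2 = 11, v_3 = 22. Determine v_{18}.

Write the equations: A + B + 2C = 6; 2A + B + 4C = 11; 3A + B + 8C = 22.
Subtracting the first from the second: A + 2C = 5.
Subtracting the second from the third: A + 4C = 11.
Solving: C = 3, A = -1, then B = 1.
Therefore v_{18} = -18 + 1 + 3·262144 = 786415.

786415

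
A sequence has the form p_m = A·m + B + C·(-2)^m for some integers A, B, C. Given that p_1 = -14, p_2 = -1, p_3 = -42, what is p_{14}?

49079

At m = 1, 2, 3: A + B - 2C = -14; 2A + B + 4C = -1; 3A + B - 8C = -42.
Subtracting the first from the second: A + 6C = 13.
Subtracting the second from the third: A - 12C = -41.
Solving: C = 3, A = -5, then B = -3.
Therefore p_{14} = -70 + (-3) + 3·16384 = 49079.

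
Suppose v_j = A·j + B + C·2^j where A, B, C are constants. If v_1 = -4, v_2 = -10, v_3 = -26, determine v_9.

-2522

Plug in j = 1, 2, 3: A + B + 2C = -4; 2A + B + 4C = -10; 3A + B + 8C = -26.
Subtracting the first from the second: A + 2C = -6.
Subtracting the second from the third: A + 4C = -16.
Solving: C = -5, A = 4, then B = 2.
Hence v_9 = 4·9 + 2 + (-5)·512 = -2522.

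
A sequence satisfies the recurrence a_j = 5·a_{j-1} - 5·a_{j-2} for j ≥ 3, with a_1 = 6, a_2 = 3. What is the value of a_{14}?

Iterate the recurrence:
a_3 = -15; a_4 = -90; a_5 = -375; …; a_{11} = -909375; a_{12} = -3290625; a_{13} = -11906250; a_{14} = -43078125.

-43078125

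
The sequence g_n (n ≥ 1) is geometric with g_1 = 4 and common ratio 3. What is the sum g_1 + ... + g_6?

1456

g_n = 4·3^(n-1).
S = 4·(3^6 - 1)/(3 - 1) = 4·(729 - 1)/(2) = 1456.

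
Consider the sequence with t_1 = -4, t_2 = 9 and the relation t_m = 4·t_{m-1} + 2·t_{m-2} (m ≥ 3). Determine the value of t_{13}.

88526336

Iterate the recurrence:
t_3 = 28, t_4 = 130, t_5 = 576, …, t_{10} = 1004944, t_{11} = 4471488, t_{12} = 19895840, t_{13} = 88526336.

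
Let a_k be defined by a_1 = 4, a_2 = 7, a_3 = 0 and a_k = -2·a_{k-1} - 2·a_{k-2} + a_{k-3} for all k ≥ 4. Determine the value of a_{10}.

262

a_4 = -10;  a_5 = 27;  a_6 = -34;  a_7 = 4;  a_8 = 87;  a_9 = -216;  a_{10} = 262.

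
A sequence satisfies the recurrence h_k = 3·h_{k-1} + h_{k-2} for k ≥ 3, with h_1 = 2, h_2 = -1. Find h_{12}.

Applying the relation repeatedly:
h_3 = -1; h_4 = -4; h_5 = -13; h_6 = -43; h_7 = -142; h_8 = -469; h_9 = -1549; h_{10} = -5116; h_{11} = -16897; h_{12} = -55807.

-55807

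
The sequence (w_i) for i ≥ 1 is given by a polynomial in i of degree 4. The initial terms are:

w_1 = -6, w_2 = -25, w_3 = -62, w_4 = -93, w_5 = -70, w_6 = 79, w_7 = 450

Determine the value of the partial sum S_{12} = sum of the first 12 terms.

1st diffs: -19, -37, -31, 23, 149, 371.
2nd diffs: -18, 6, 54, 126, 222.
3rd diffs: 24, 48, 72, 96.
4th diffs: 24, 24, 24 (constant).
Newton forward-difference form: w_i = -6 + (-19)·C(i-1,1) + (-18)·C(i-1,2) + 24·C(i-1,3) + 24·C(i-1,4).
Continuing: …, 1163, 2362, 4215, 6914, …, w_{12} = 10675.
Summing i = 1..12 (12 terms) gives 25602.

25602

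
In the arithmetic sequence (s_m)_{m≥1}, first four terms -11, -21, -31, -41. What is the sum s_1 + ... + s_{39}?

Common difference d = -10.
s_m = -11 + (m - 1)·(-10).
s_{39} = -391; S = 39·(-11 + (-391))/2 = -7839.

-7839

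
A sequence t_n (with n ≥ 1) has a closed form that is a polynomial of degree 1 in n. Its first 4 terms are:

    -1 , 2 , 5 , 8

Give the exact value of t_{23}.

65

1st diffs: 3, 3, 3 (constant).
So t_n = 3n - 4.
Evaluating at n = 23 gives t_{23} = 65.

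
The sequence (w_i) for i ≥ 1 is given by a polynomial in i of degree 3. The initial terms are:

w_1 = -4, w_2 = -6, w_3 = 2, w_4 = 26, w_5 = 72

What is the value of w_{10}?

842

1st diffs: -2, 8, 24, 46.
2nd diffs: 10, 16, 22.
3rd diffs: 6, 6 (constant).
Newton forward-difference form: w_i = -4 + (-2)·C(i-1,1) + 10·C(i-1,2) + 6·C(i-1,3).
At i = 10: i-1 = 9, so w_{10} = -4 - 18 + 360 + 504 = 842.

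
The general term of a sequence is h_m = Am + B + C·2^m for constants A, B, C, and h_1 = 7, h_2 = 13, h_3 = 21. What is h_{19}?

524365

At m = 1, 2, 3: A + B + 2C = 7; 2A + B + 4C = 13; 3A + B + 8C = 21.
Subtracting the first from the second: A + 2C = 6.
Subtracting the second from the third: A + 4C = 8.
Solving: C = 1, A = 4, then B = 1.
Hence h_{19} = 4·19 + 1 + 1·524288 = 524365.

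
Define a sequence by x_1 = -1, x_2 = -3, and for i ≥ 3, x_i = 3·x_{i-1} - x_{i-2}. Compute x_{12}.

Compute successive terms:
x_3 = -8; x_4 = -21; x_5 = -55; x_6 = -144; x_7 = -377; x_8 = -987; x_9 = -2584; x_{10} = -6765; x_{11} = -17711; x_{12} = -46368.

-46368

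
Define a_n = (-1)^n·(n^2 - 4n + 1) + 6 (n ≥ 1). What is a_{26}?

579

(-1)^26 = 1; n^2 - 4n + 1 at n=26 is 573; so a_{26} = 579.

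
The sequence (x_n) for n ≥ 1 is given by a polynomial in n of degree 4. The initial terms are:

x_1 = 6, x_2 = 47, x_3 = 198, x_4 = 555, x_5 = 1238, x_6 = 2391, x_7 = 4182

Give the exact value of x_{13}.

1st diffs: 41, 151, 357, 683, 1153, 1791.
2nd diffs: 110, 206, 326, 470, 638.
3rd diffs: 96, 120, 144, 168.
4th diffs: 24, 24, 24 (constant).
So x_n = n^4 + 6n^3 - 6n^2 + 2n + 3.
Evaluating at n = 13 gives x_{13} = 40758.

40758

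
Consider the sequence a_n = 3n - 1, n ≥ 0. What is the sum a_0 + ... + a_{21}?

671

Over n = 0..21: Σn = 231.
Total = (3)·231 + (-1)·22 = 671.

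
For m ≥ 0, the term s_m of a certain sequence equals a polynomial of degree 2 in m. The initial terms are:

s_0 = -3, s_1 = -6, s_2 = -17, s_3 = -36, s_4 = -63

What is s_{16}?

1st diffs: -3, -11, -19, -27.
2nd diffs: -8, -8, -8 (constant).
Newton forward-difference form: s_m = -3 + (-3)·C(m,1) + (-8)·C(m,2).
At m = 16: m = 16, so s_{16} = -3 - 48 - 960 = -1011.

-1011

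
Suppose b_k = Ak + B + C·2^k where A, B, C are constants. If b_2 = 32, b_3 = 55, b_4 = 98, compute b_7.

667

The three given values yield: 2A + B + 4C = 32; 3A + B + 8C = 55; 4A + B + 16C = 98.
Subtracting the first from the second: A + 4C = 23.
Subtracting the second from the third: A + 8C = 43.
Solving: C = 5, A = 3, then B = 6.
So b_k = 3·k + 6 + 5·2^k; at k=7 this is 667.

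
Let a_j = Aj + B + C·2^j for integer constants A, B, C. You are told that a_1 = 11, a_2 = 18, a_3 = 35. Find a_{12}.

Plug in j = 1, 2, 3: A + B + 2C = 11; 2A + B + 4C = 18; 3A + B + 8C = 35.
Subtracting the first from the second: A + 2C = 7.
Subtracting the second from the third: A + 4C = 17.
Solving: C = 5, A = -3, then B = 4.
So a_j = -3·j + 4 + 5·2^j; at j=12 this is 20448.

20448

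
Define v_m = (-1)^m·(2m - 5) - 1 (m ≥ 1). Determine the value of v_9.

-14

(-1)^9 = -1; 2m - 5 at m=9 is 13; so v_9 = -14.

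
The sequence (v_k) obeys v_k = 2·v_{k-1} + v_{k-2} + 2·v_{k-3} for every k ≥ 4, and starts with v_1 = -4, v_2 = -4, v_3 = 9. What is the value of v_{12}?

16462

Iterate the recurrence:
v_4 = 6; v_5 = 13; v_6 = 50; v_7 = 125; v_8 = 326; v_9 = 877; v_{10} = 2330; v_{11} = 6189; v_{12} = 16462.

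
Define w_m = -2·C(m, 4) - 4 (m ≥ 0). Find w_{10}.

C(10, 4) = 210, so w_{10} = -424.

-424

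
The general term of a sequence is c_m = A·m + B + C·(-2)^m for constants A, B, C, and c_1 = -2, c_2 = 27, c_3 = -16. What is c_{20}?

4194405

At m = 1, 2, 3: A + B - 2C = -2; 2A + B + 4C = 27; 3A + B - 8C = -16.
Subtracting the first from the second: A + 6C = 29.
Subtracting the second from the third: A - 12C = -43.
Solving: C = 4, A = 5, then B = 1.
Therefore c_{20} = 100 + 1 + 4·1048576 = 4194405.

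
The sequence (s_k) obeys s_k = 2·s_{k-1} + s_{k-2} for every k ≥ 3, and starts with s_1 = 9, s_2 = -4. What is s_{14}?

-9104

Applying the relation repeatedly:
s_3 = 1;  s_4 = -2;  s_5 = -3;  …;  s_{11} = -647;  s_{12} = -1562;  s_{13} = -3771;  s_{14} = -9104.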